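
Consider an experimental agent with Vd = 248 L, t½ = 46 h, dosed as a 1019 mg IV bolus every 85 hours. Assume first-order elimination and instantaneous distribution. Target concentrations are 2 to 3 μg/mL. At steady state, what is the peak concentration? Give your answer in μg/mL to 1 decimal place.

Over one 85-h interval, 85/46 ≈ 1.8478 half-lives elapse, leaving f ≈ 0.2778 of each dose.
Accumulation ratio R = 1/(1 − f) ≈ 1/0.7222 ≈ 1.3847.
Each bolus raises the concentration by D/Vd = 1019/248 ≈ 4.109 μg/mL.
Steady-state peak Cmax,ss = C₀·R ≈ 4.109 × 1.3847 ≈ 5.690 μg/mL.
Peak 5.7 μg/mL vs MTC 3 μg/mL: exceeds toxic threshold.

5.7 μg/mL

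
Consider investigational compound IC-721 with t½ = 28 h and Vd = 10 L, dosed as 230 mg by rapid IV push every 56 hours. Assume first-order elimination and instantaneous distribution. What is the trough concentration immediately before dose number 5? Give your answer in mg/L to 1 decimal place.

7.6 mg/L

f = (1/2)^(τ/t½) = (1/2)^(56/28) ≈ 0.2500.
C₀ = D/Vd = 230/10 ≈ 23.000 mg/L.
Before the 5th dose, 4 doses have been given. Superposition: Cmin = C₀·(f + f² + … + f^4).
≈ 23.000 × (0.2500 + 0.0625 + 0.0156 + 0.0039) ≈ 23.000 × 0.3320 ≈ 7.636 mg/L.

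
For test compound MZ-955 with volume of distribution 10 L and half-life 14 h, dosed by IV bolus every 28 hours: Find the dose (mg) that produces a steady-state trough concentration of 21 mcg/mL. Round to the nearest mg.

τ/t½ = 28/14 ≈ 2, so f = (1/2)^(28/14) ≈ 0.250000.
Cmin,ss = (D/Vd)·f/(1−f), so D = Cmin,ss·Vd·(1−f)/f.
D = 21 × 10 × (1−f)/f ≈ 21 × 10 × 3.00000 ≈ 630.00 mg.

630 mg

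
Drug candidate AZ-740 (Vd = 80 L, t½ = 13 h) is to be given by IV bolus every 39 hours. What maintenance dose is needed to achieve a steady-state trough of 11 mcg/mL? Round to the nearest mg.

τ/t½ = 39/13 ≈ 3, so f = (1/2)^(39/13) ≈ 0.125000.
Cmin,ss = (D/Vd)·f/(1−f), so D = Cmin,ss·Vd·(1−f)/f.
D = 11 × 80 × (1−f)/f ≈ 11 × 80 × 7.00000 ≈ 6160.00 mg.

6160 mg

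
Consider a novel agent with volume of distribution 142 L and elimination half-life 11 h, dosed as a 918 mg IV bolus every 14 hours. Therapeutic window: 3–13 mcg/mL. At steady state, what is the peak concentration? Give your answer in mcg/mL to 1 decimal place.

τ/t½ = 14/11 ≈ 1.2727, so fraction remaining f = (1/2)^(14/11) ≈ 0.4139.
Accumulation ratio R = 1/(1 − f) ≈ 1/0.5861 ≈ 1.7062.
Each bolus raises the concentration by D/Vd = 918/142 ≈ 6.465 mcg/mL.
Steady-state peak Cmax,ss = C₀·R ≈ 6.465 × 1.7062 ≈ 11.031 mcg/mL.
Peak 11.0 mcg/mL vs MTC 13 mcg/mL: below toxic threshold.

11.0 mcg/mL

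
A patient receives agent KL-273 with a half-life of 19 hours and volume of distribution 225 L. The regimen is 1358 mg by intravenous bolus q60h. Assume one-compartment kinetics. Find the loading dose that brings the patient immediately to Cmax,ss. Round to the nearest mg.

1529 mg

f = (1/2)^(60/19) ≈ 0.112042; accumulation ratio R = 1/(1−f) ≈ 1.12618.
Loading dose to hit Cmax,ss on first dose: D_load = D_maint·R ≈ 1358 × 1.12618 ≈ 1529.35 mg.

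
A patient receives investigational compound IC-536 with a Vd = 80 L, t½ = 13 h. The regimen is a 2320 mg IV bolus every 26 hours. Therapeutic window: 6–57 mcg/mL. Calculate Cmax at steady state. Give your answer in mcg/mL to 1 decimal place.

The dosing interval is 2 half-lives, so f = 2^(−2) = 0.25.
At steady state, R = 1/(1 − 0.25) = 4/3.
Single-dose peak C₀ = D/Vd = 2320/80 = 29 mcg/mL.
Steady-state peak Cmax,ss = C₀·R = 29 × 4/3 ≈ 38.667 mcg/mL.
Peak 38.7 mcg/mL vs MTC 57 mcg/mL: below toxic threshold.

38.7 mcg/mL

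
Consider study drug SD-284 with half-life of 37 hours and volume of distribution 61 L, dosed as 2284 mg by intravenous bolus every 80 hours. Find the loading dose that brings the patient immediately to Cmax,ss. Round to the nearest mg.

2941 mg

f = (1/2)^(80/37) ≈ 0.223421; accumulation ratio R = 1/(1−f) ≈ 1.28770.
Loading dose to hit Cmax,ss on first dose: D_load = D_maint·R ≈ 2284 × 1.28770 ≈ 2941.11 mg.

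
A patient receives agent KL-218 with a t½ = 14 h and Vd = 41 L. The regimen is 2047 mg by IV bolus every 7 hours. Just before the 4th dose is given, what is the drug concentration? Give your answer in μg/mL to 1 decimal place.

f = (1/2)^(τ/t½) = (1/2)^(7/14) ≈ 0.7071.
C₀ = D/Vd = 2047/41 ≈ 49.927 μg/mL.
Before the 4th dose, 3 doses have been given. Superposition: Cmin = C₀·(f + f² + … + f^3).
≈ 49.927 × (0.7071 + 0.5000 + 0.3535) ≈ 49.927 × 1.5606 ≈ 77.916 μg/mL.

77.9 μg/mL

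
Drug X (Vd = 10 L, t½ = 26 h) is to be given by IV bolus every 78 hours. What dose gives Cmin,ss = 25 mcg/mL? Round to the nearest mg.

τ/t½ = 78/26 ≈ 3, so f = (1/2)^(78/26) ≈ 0.125000.
Cmin,ss = (D/Vd)·f/(1−f), so D = Cmin,ss·Vd·(1−f)/f.
D = 25 × 10 × (1−f)/f ≈ 25 × 10 × 7.00000 ≈ 1750.00 mg.

1750 mg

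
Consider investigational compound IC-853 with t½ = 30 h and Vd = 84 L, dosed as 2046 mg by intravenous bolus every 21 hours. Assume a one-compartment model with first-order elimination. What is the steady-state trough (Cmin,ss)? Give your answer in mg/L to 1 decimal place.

39.0 mg/L

k = ln2/t½ = ln2/30 ≈ 0.023105 h⁻¹; fraction remaining f = e^(−kτ) = e^(−0.023105×21) ≈ 0.6156.
Accumulation ratio R = 1/(1 − f) ≈ 1/0.3844 ≈ 2.6015.
Single-dose peak C₀ = D/Vd = 2046/84 ≈ 24.357 mg/L.
Steady-state peak Cmax,ss = C₀·R ≈ 24.357 × 2.6015 ≈ 63.365 mg/L.
Steady-state trough Cmin,ss = Cmax,ss·f ≈ 63.365 × 0.6156 ≈ 39.007 mg/L.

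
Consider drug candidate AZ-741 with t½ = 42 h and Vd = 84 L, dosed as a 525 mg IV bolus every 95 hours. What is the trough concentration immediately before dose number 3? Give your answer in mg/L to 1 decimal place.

f = (1/2)^(τ/t½) = (1/2)^(95/42) ≈ 0.2085.
C₀ = D/Vd = 525/84 ≈ 6.250 mg/L.
Before the 3rd dose, 2 doses have been given. Superposition: Cmin = C₀·(f + f²).
≈ 6.250 × (0.2085 + 0.0435) ≈ 6.250 × 0.2520 ≈ 1.575 mg/L.

1.6 mg/L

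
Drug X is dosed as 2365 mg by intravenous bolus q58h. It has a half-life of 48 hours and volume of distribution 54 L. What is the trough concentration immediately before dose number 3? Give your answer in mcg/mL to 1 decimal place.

27.2 mcg/mL

f = (1/2)^(τ/t½) = (1/2)^(58/48) ≈ 0.4328.
C₀ = D/Vd = 2365/54 ≈ 43.796 mcg/mL.
Before the 3rd dose, 2 doses have been given. Superposition: Cmin = C₀·(f + f²).
≈ 43.796 × (0.4328 + 0.1873) ≈ 43.796 × 0.6201 ≈ 27.158 mcg/mL.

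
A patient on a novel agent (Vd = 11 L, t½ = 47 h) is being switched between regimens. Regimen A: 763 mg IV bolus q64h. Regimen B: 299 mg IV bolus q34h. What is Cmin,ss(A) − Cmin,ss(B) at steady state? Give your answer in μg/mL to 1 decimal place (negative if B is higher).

Regimen A: f = (1/2)^(64/47) ≈ 0.3891; Cmin,ss = (763/11)·f/(1−f) ≈ 44.180 μg/mL.
Regimen B: f = (1/2)^(34/47) ≈ 0.6057; Cmin,ss = (299/11)·f/(1−f) ≈ 41.755 μg/mL.
Difference ≈ 44.180 − 41.755 ≈ 2.425 μg/mL.

2.4 μg/mL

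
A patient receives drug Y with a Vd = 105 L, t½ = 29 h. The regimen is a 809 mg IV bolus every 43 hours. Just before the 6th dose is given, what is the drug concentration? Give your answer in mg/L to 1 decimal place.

4.3 mg/L

f = (1/2)^(τ/t½) = (1/2)^(43/29) ≈ 0.3578.
C₀ = D/Vd = 809/105 ≈ 7.705 mg/L.
Before the 6th dose, 5 doses have been given. Superposition: Cmin = C₀·(f + f² + … + f^5).
≈ 7.705 × (0.3578 + 0.1280 + 0.0458 + 0.0164 + 0.0059) ≈ 7.705 × 0.5539 ≈ 4.268 mg/L.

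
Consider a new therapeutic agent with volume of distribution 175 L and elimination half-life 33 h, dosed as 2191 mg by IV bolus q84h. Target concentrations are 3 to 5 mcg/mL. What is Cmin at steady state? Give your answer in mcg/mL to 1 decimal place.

Over one 84-h interval, 84/33 ≈ 2.5455 half-lives elapse, leaving f ≈ 0.1713 of each dose.
At steady state, accumulation factor R = 1/(1 − e^(−kτ)) ≈ 1.2067.
Each bolus raises the concentration by D/Vd = 2191/175 ≈ 12.520 mcg/mL.
Steady-state peak Cmax,ss = C₀·R ≈ 12.520 × 1.2067 ≈ 15.108 mcg/mL.
One interval later, Cmin,ss = Cmax,ss·e^(−kτ) ≈ 15.108 × 0.1713 ≈ 2.588 mcg/mL.
Trough 2.6 mcg/mL vs MEC 3 mcg/mL: subtherapeutic.

2.6 mcg/mL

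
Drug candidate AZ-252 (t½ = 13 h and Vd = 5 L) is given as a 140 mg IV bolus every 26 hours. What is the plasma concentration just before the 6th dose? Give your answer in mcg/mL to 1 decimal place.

9.3 mcg/mL

f = (1/2)^(τ/t½) = (1/2)^(26/13) ≈ 0.2500.
C₀ = D/Vd = 140/5 ≈ 28.000 mcg/mL.
Before the 6th dose, 5 doses have been given. Superposition: Cmin = C₀·(f + f² + … + f^5).
≈ 28.000 × (0.2500 + 0.0625 + 0.0156 + 0.0039 + 0.0010) ≈ 28.000 × 0.3330 ≈ 9.324 mcg/mL.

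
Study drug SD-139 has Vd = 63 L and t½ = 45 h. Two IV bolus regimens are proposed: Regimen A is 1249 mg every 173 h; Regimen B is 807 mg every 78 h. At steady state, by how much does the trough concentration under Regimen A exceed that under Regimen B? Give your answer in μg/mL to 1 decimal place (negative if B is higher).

Regimen A: f = (1/2)^(173/45) ≈ 0.0696; Cmin,ss = (1249/63)·f/(1−f) ≈ 1.483 μg/mL.
Regimen B: f = (1/2)^(78/45) ≈ 0.3008; Cmin,ss = (807/63)·f/(1−f) ≈ 5.511 μg/mL.
Difference ≈ 1.483 − 5.511 ≈ -4.028 μg/mL.

-4.0 μg/mL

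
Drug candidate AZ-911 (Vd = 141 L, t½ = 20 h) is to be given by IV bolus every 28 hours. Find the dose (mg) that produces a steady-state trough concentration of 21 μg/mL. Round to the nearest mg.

τ/t½ = 28/20 ≈ 1.4, so f = (1/2)^(28/20) ≈ 0.378929.
Cmin,ss = (D/Vd)·f/(1−f), so D = Cmin,ss·Vd·(1−f)/f.
D = 21 × 141 × (1−f)/f ≈ 21 × 141 × 1.63902 ≈ 4853.14 mg.

4853 mg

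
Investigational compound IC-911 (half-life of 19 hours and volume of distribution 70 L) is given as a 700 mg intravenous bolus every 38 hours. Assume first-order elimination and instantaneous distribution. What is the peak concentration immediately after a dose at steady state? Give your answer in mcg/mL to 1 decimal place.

The dosing interval is 2 half-lives, so f = 2^(−2) = 0.25.
Accumulation ratio R = 1/(1 − f) = 1/0.75 = 4/3.
Single-dose peak C₀ = D/Vd = 700/70 = 10 mcg/mL.
Steady-state peak Cmax,ss = C₀·R = 10 × 4/3 ≈ 13.333 mcg/mL.

13.3 mcg/mL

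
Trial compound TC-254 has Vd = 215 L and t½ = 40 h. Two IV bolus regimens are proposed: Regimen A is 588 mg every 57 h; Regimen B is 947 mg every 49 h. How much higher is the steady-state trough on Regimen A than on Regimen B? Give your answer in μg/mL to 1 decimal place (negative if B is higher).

-1.7 μg/mL

Regimen A: f = (1/2)^(57/40) ≈ 0.3724; Cmin,ss = (588/215)·f/(1−f) ≈ 1.623 μg/mL.
Regimen B: f = (1/2)^(49/40) ≈ 0.4278; Cmin,ss = (947/215)·f/(1−f) ≈ 3.293 μg/mL.
Difference ≈ 1.623 − 3.293 ≈ -1.670 μg/mL.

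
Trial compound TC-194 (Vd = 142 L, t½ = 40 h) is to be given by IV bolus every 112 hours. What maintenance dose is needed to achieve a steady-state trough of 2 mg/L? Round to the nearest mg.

τ/t½ = 112/40 ≈ 2.8, so f = (1/2)^(112/40) ≈ 0.143587.
Cmin,ss = (D/Vd)·f/(1−f), so D = Cmin,ss·Vd·(1−f)/f.
D = 2 × 142 × (1−f)/f ≈ 2 × 142 × 5.96442 ≈ 1693.90 mg.

1694 mg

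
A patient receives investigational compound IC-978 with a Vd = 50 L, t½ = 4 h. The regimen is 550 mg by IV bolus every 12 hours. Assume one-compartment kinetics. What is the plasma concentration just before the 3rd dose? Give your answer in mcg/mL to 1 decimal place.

1.5 mcg/mL

f = (1/2)^(τ/t½) = (1/2)^(12/4) ≈ 0.1250.
C₀ = D/Vd = 550/50 ≈ 11.000 mcg/mL.
Before the 3rd dose, 2 doses have been given. Superposition: Cmin = C₀·(f + f²).
≈ 11.000 × (0.1250 + 0.0156) ≈ 11.000 × 0.1406 ≈ 1.547 mcg/mL.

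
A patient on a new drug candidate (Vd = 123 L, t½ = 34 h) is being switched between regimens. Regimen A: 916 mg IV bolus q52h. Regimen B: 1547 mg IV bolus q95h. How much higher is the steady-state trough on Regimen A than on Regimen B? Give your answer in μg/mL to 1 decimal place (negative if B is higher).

1.8 μg/mL

Regimen A: f = (1/2)^(52/34) ≈ 0.3464; Cmin,ss = (916/123)·f/(1−f) ≈ 3.947 μg/mL.
Regimen B: f = (1/2)^(95/34) ≈ 0.1442; Cmin,ss = (1547/123)·f/(1−f) ≈ 2.119 μg/mL.
Difference ≈ 3.947 − 2.119 ≈ 1.828 μg/mL.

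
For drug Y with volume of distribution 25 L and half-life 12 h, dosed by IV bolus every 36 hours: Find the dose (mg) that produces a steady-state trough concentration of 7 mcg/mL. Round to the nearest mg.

1225 mg

τ/t½ = 36/12 ≈ 3, so f = (1/2)^(36/12) ≈ 0.125000.
Cmin,ss = (D/Vd)·f/(1−f), so D = Cmin,ss·Vd·(1−f)/f.
D = 7 × 25 × (1−f)/f ≈ 7 × 25 × 7.00000 ≈ 1225.00 mg.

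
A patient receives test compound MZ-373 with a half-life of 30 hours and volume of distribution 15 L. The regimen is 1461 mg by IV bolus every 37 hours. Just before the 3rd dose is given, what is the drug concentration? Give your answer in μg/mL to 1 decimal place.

59.0 μg/mL

f = (1/2)^(τ/t½) = (1/2)^(37/30) ≈ 0.4253.
C₀ = D/Vd = 1461/15 ≈ 97.400 μg/mL.
Before the 3rd dose, 2 doses have been given. Superposition: Cmin = C₀·(f + f²).
≈ 97.400 × (0.4253 + 0.1809) ≈ 97.400 × 0.6062 ≈ 59.044 μg/mL.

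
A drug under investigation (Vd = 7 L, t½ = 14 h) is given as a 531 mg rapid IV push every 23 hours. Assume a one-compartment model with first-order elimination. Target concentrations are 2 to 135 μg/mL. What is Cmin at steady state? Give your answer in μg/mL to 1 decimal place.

35.7 μg/mL

τ/t½ = 23/14 ≈ 1.6429, so fraction remaining f = (1/2)^(23/14) ≈ 0.3202.
Accumulation ratio R = 1/(1 − f) ≈ 1/0.6798 ≈ 1.4710.
Single-dose peak C₀ = D/Vd = 531/7 ≈ 75.857 μg/mL.
Steady-state peak Cmax,ss = C₀·R ≈ 75.857 × 1.4710 ≈ 111.586 μg/mL.
Steady-state trough Cmin,ss = Cmax,ss·f ≈ 111.586 × 0.3202 ≈ 35.730 μg/mL.
Trough 35.7 μg/mL vs MEC 2 μg/mL: adequate.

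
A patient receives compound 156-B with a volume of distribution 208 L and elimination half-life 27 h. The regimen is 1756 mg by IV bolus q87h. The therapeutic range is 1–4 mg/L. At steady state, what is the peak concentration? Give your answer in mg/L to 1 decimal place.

9.5 mg/L

τ/t½ = 87/27 ≈ 3.2222, so fraction remaining f = (1/2)^(87/27) ≈ 0.1072.
Accumulation ratio R = 1/(1 − f) ≈ 1/0.8928 ≈ 1.1201.
Single-dose peak C₀ = D/Vd = 1756/208 ≈ 8.442 mg/L.
Steady-state peak Cmax,ss = C₀·R ≈ 8.442 × 1.1201 ≈ 9.456 mg/L.
Peak 9.5 mg/L vs MTC 4 mg/L: exceeds toxic threshold.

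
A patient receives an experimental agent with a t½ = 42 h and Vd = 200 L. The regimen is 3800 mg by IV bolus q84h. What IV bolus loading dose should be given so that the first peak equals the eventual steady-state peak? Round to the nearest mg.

f = (1/2)^(84/42) ≈ 0.250000; accumulation ratio R = 1/(1−f) ≈ 1.33333.
Loading dose to hit Cmax,ss on first dose: D_load = D_maint·R ≈ 3800 × 1.33333 ≈ 5066.65 mg.

5067 mg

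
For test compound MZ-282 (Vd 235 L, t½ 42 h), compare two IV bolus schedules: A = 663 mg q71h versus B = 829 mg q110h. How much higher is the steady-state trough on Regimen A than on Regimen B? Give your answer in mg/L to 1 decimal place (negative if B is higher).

Regimen A: f = (1/2)^(71/42) ≈ 0.3098; Cmin,ss = (663/235)·f/(1−f) ≈ 1.266 mg/L.
Regimen B: f = (1/2)^(110/42) ≈ 0.1628; Cmin,ss = (829/235)·f/(1−f) ≈ 0.686 mg/L.
Difference ≈ 1.266 − 0.686 ≈ 0.580 mg/L.

0.6 mg/L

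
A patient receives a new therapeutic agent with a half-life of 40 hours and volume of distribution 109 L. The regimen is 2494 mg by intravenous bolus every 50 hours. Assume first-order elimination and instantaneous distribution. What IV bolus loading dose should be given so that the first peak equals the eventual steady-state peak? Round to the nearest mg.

4303 mg

f = (1/2)^(50/40) ≈ 0.420448; accumulation ratio R = 1/(1−f) ≈ 1.72547.
Loading dose to hit Cmax,ss on first dose: D_load = D_maint·R ≈ 2494 × 1.72547 ≈ 4303.32 mg.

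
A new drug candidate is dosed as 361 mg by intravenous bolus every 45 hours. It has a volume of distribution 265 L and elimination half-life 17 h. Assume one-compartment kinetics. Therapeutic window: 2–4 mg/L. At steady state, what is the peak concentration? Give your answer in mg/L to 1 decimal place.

k = ln2/t½ = ln2/17 ≈ 0.040773 h⁻¹; fraction remaining f = e^(−kτ) = e^(−0.040773×45) ≈ 0.1596.
At steady state, accumulation factor R = 1/(1 − e^(−kτ)) ≈ 1.1899.
Single-dose peak C₀ = D/Vd = 361/265 ≈ 1.362 mg/L.
Cmax,ss = C₀/(1 − f) ≈ 1.362/0.8404 ≈ 1.621 mg/L.
Peak 1.6 mg/L vs MTC 4 mg/L: below toxic threshold.

1.6 mg/L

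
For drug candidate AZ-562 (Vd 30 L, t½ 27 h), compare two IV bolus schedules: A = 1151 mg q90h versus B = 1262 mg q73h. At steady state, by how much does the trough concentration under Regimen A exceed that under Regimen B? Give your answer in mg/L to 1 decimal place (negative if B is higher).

-3.4 mg/L

Regimen A: f = (1/2)^(90/27) ≈ 0.0992; Cmin,ss = (1151/30)·f/(1−f) ≈ 4.225 mg/L.
Regimen B: f = (1/2)^(73/27) ≈ 0.1535; Cmin,ss = (1262/30)·f/(1−f) ≈ 7.628 mg/L.
Difference ≈ 4.225 − 7.628 ≈ -3.403 mg/L.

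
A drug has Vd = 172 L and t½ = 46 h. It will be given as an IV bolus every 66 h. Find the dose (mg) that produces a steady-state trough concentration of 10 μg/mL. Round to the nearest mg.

τ/t½ = 66/46 ≈ 1.4348, so f = (1/2)^(66/46) ≈ 0.369903.
Cmin,ss = (D/Vd)·f/(1−f), so D = Cmin,ss·Vd·(1−f)/f.
D = 10 × 172 × (1−f)/f ≈ 10 × 172 × 1.70341 ≈ 2929.87 mg.

2930 mg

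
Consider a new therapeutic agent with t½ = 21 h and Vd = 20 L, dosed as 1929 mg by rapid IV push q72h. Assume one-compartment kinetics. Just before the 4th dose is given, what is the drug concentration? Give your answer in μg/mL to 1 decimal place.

f = (1/2)^(τ/t½) = (1/2)^(72/21) ≈ 0.0929.
C₀ = D/Vd = 1929/20 ≈ 96.450 μg/mL.
Before the 4th dose, 3 doses have been given. Superposition: Cmin = C₀·(f + f² + … + f^3).
≈ 96.450 × (0.0929 + 0.0086 + 0.0008) ≈ 96.450 × 0.1023 ≈ 9.867 μg/mL.

9.9 μg/mL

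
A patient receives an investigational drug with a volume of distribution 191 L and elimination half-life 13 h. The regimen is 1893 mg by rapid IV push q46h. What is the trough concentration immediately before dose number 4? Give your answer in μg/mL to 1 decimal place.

0.9 μg/mL

f = (1/2)^(τ/t½) = (1/2)^(46/13) ≈ 0.0861.
C₀ = D/Vd = 1893/191 ≈ 9.911 μg/mL.
Before the 4th dose, 3 doses have been given. Superposition: Cmin = C₀·(f + f² + … + f^3).
≈ 9.911 × (0.0861 + 0.0074 + 0.0006) ≈ 9.911 × 0.0941 ≈ 0.933 μg/mL.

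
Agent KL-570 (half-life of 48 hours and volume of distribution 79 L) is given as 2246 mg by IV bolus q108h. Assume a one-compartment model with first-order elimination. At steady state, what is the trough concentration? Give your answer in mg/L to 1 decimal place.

Over one 108-h interval, 108/48 ≈ 2.25 half-lives elapse, leaving f ≈ 0.2102 of each dose.
Accumulation ratio R = 1/(1 − f) ≈ 1/0.7898 ≈ 1.2661.
Single-dose peak C₀ = D/Vd = 2246/79 ≈ 28.430 mg/L.
Steady-state peak Cmax,ss = C₀·R ≈ 28.430 × 1.2661 ≈ 35.995 mg/L.
One interval later, Cmin,ss = Cmax,ss·e^(−kτ) ≈ 35.995 × 0.2102 ≈ 7.566 mg/L.

7.6 mg/L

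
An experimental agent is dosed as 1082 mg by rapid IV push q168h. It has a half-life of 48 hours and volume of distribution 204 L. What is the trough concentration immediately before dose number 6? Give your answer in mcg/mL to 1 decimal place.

f = (1/2)^(τ/t½) = (1/2)^(168/48) ≈ 0.0884.
C₀ = D/Vd = 1082/204 ≈ 5.304 mcg/mL.
Before the 6th dose, 5 doses have been given. Superposition: Cmin = C₀·(f + f² + … + f^5).
≈ 5.304 × (0.0884 + 0.0078 + 0.0007 + 0.0001 + 0.0000) ≈ 5.304 × 0.0970 ≈ 0.514 mcg/mL.

0.5 mcg/mL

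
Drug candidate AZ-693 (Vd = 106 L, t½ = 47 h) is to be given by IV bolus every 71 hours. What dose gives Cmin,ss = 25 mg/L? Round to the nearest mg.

4901 mg

τ/t½ = 71/47 ≈ 1.5106, so f = (1/2)^(71/47) ≈ 0.350956.
Cmin,ss = (D/Vd)·f/(1−f), so D = Cmin,ss·Vd·(1−f)/f.
D = 25 × 106 × (1−f)/f ≈ 25 × 106 × 1.84936 ≈ 4900.80 mg.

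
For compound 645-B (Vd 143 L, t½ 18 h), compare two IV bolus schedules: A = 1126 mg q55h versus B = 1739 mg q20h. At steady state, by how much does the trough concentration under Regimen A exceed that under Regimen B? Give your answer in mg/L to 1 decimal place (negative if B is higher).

Regimen A: f = (1/2)^(55/18) ≈ 0.1203; Cmin,ss = (1126/143)·f/(1−f) ≈ 1.077 mg/L.
Regimen B: f = (1/2)^(20/18) ≈ 0.4629; Cmin,ss = (1739/143)·f/(1−f) ≈ 10.481 mg/L.
Difference ≈ 1.077 − 10.481 ≈ -9.404 mg/L.

-9.4 mg/L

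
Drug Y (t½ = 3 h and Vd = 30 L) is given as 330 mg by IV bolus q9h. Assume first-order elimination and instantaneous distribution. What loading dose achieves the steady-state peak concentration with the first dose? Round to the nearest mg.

377 mg

f = (1/2)^(9/3) ≈ 0.125000; accumulation ratio R = 1/(1−f) ≈ 1.14286.
Loading dose to hit Cmax,ss on first dose: D_load = D_maint·R ≈ 330 × 1.14286 ≈ 377.14 mg.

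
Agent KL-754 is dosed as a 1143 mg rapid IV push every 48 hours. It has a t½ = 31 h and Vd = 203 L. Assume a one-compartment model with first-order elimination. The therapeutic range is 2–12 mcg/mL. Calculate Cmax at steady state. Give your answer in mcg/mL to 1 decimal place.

τ/t½ = 48/31 ≈ 1.5484, so fraction remaining f = (1/2)^(48/31) ≈ 0.3419.
At steady state, accumulation factor R = 1/(1 − e^(−kτ)) ≈ 1.5195.
Single-dose peak C₀ = D/Vd = 1143/203 ≈ 5.631 mcg/mL.
Steady-state peak Cmax,ss = C₀·R ≈ 5.631 × 1.5195 ≈ 8.556 mcg/mL.
Peak 8.6 mcg/mL vs MTC 12 mcg/mL: below toxic threshold.

8.6 mcg/mL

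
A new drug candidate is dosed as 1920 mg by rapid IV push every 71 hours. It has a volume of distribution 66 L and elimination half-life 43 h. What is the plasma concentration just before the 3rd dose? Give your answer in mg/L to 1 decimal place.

12.2 mg/L

f = (1/2)^(τ/t½) = (1/2)^(71/43) ≈ 0.3184.
C₀ = D/Vd = 1920/66 ≈ 29.091 mg/L.
Before the 3rd dose, 2 doses have been given. Superposition: Cmin = C₀·(f + f²).
≈ 29.091 × (0.3184 + 0.1014) ≈ 29.091 × 0.4198 ≈ 12.212 mg/L.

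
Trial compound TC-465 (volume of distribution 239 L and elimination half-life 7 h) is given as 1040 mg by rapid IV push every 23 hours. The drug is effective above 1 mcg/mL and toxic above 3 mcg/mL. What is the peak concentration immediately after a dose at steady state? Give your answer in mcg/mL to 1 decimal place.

4.8 mcg/mL

Over one 23-h interval, 23/7 ≈ 3.2857 half-lives elapse, leaving f ≈ 0.1025 of each dose.
At steady state, accumulation factor R = 1/(1 − e^(−kτ)) ≈ 1.1142.
Each bolus raises the concentration by D/Vd = 1040/239 ≈ 4.351 mcg/mL.
Steady-state peak Cmax,ss = C₀·R ≈ 4.351 × 1.1142 ≈ 4.848 mcg/mL.
Peak 4.8 mcg/mL vs MTC 3 mcg/mL: exceeds toxic threshold.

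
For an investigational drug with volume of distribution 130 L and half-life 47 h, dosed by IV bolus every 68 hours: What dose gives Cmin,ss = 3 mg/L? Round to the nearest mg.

τ/t½ = 68/47 ≈ 1.4468, so f = (1/2)^(68/47) ≈ 0.366832.
Cmin,ss = (D/Vd)·f/(1−f), so D = Cmin,ss·Vd·(1−f)/f.
D = 3 × 130 × (1−f)/f ≈ 3 × 130 × 1.72604 ≈ 673.16 mg.

673 mg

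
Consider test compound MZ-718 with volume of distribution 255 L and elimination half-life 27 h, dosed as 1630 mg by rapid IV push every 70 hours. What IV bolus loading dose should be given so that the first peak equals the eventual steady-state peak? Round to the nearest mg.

f = (1/2)^(70/27) ≈ 0.165788; accumulation ratio R = 1/(1−f) ≈ 1.19874.
Loading dose to hit Cmax,ss on first dose: D_load = D_maint·R ≈ 1630 × 1.19874 ≈ 1953.95 mg.

1954 mg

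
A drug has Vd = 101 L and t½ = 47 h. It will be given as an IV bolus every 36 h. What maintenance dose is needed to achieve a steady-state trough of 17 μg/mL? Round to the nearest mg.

1203 mg

τ/t½ = 36/47 ≈ 0.76596, so f = (1/2)^(36/47) ≈ 0.588063.
Cmin,ss = (D/Vd)·f/(1−f), so D = Cmin,ss·Vd·(1−f)/f.
D = 17 × 101 × (1−f)/f ≈ 17 × 101 × 0.70050 ≈ 1202.76 mg.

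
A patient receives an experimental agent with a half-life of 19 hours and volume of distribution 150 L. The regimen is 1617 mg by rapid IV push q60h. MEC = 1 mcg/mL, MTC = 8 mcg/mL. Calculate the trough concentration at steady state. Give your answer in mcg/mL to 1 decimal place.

k = ln2/t½ = ln2/19 ≈ 0.036481 h⁻¹; fraction remaining f = e^(−kτ) = e^(−0.036481×60) ≈ 0.1120.
At steady state, accumulation factor R = 1/(1 − e^(−kτ)) ≈ 1.1261.
Single-dose peak C₀ = D/Vd = 1617/150 ≈ 10.780 mcg/mL.
Steady-state peak Cmax,ss = C₀·R ≈ 10.780 × 1.1261 ≈ 12.139 mcg/mL.
Steady-state trough Cmin,ss = Cmax,ss·f ≈ 12.139 × 0.1120 ≈ 1.360 mcg/mL.
Trough 1.4 mcg/mL vs MEC 1 mcg/mL: adequate.

1.4 mcg/mL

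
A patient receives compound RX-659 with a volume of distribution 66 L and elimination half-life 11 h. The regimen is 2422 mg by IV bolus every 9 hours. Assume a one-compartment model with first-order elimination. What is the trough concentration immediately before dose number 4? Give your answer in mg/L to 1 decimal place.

f = (1/2)^(τ/t½) = (1/2)^(9/11) ≈ 0.5672.
C₀ = D/Vd = 2422/66 ≈ 36.697 mg/L.
Before the 4th dose, 3 doses have been given. Superposition: Cmin = C₀·(f + f² + … + f^3).
≈ 36.697 × (0.5672 + 0.3217 + 0.1825) ≈ 36.697 × 1.0714 ≈ 39.317 mg/L.

39.3 mg/L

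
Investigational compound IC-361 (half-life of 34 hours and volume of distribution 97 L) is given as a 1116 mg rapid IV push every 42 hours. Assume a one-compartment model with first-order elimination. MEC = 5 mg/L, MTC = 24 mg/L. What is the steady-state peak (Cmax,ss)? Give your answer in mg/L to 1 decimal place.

τ/t½ = 42/34 ≈ 1.2353, so fraction remaining f = (1/2)^(42/34) ≈ 0.4248.
Accumulation ratio R = 1/(1 − f) ≈ 1/0.5752 ≈ 1.7385.
Each bolus raises the concentration by D/Vd = 1116/97 ≈ 11.505 mg/L.
Steady-state peak Cmax,ss = C₀·R ≈ 11.505 × 1.7385 ≈ 20.001 mg/L.
Peak 20.0 mg/L vs MTC 24 mg/L: below toxic threshold.

20.0 mg/L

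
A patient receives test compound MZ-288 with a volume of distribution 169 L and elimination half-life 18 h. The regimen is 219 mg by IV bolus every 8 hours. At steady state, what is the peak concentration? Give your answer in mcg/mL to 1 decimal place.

4.9 mcg/mL

k = ln2/t½ = ln2/18 ≈ 0.038508 h⁻¹; fraction remaining f = e^(−kτ) = e^(−0.038508×8) ≈ 0.7349.
At steady state, accumulation factor R = 1/(1 − e^(−kτ)) ≈ 3.7722.
Single-dose peak C₀ = D/Vd = 219/169 ≈ 1.296 mcg/mL.
Cmax,ss = C₀/(1 − f) ≈ 1.296/0.2651 ≈ 4.889 mcg/mL.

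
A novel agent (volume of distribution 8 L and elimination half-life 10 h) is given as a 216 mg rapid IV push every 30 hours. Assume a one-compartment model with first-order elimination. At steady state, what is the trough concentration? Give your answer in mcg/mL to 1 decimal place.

The dosing interval is 3 half-lives, so f = 2^(−3) = 0.125.
Accumulation ratio R = 1/(1 − f) = 1/0.875 = 8/7.
Single-dose peak C₀ = D/Vd = 216/8 = 27 mcg/mL.
Steady-state peak Cmax,ss = C₀·R = 27 × 8/7 ≈ 30.857 mcg/mL.
Steady-state trough Cmin,ss = Cmax,ss·f ≈ 30.857 × 0.125 ≈ 3.857 mcg/mL.

3.9 mcg/mL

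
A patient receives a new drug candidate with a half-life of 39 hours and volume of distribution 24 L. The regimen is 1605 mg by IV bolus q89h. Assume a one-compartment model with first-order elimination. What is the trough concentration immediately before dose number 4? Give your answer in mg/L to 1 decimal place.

f = (1/2)^(τ/t½) = (1/2)^(89/39) ≈ 0.2056.
C₀ = D/Vd = 1605/24 ≈ 66.875 mg/L.
Before the 4th dose, 3 doses have been given. Superposition: Cmin = C₀·(f + f² + … + f^3).
≈ 66.875 × (0.2056 + 0.0423 + 0.0087) ≈ 66.875 × 0.2566 ≈ 17.160 mg/L.

17.2 mg/L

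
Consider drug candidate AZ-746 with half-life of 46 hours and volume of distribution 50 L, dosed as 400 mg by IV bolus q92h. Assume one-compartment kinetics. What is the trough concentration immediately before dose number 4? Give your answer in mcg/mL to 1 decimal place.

2.6 mcg/mL

f = (1/2)^(τ/t½) = (1/2)^(92/46) ≈ 0.2500.
C₀ = D/Vd = 400/50 ≈ 8.000 mcg/mL.
Before the 4th dose, 3 doses have been given. Superposition: Cmin = C₀·(f + f² + … + f^3).
≈ 8.000 × (0.2500 + 0.0625 + 0.0156) ≈ 8.000 × 0.3281 ≈ 2.625 mcg/mL.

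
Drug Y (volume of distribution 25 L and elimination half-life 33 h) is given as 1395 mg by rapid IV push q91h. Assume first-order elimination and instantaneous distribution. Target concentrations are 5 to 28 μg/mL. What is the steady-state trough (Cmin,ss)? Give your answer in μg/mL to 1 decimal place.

k = ln2/t½ = ln2/33 ≈ 0.021004 h⁻¹; fraction remaining f = e^(−kτ) = e^(−0.021004×91) ≈ 0.1479.
Accumulation ratio R = 1/(1 − f) ≈ 1/0.8521 ≈ 1.1736.
Single-dose peak C₀ = D/Vd = 1395/25 ≈ 55.800 μg/mL.
Steady-state peak Cmax,ss = C₀·R ≈ 55.800 × 1.1736 ≈ 65.487 μg/mL.
One interval later, Cmin,ss = Cmax,ss·e^(−kτ) ≈ 65.487 × 0.1479 ≈ 9.686 μg/mL.
Trough 9.7 μg/mL vs MEC 5 μg/mL: adequate.

9.7 μg/mL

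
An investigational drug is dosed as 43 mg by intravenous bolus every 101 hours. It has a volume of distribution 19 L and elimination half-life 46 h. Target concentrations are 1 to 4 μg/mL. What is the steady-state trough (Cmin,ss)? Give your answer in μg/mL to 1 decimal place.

0.6 μg/mL

Over one 101-h interval, 101/46 ≈ 2.1957 half-lives elapse, leaving f ≈ 0.2183 of each dose.
Single-dose peak C₀ = D/Vd = 43/19 ≈ 2.263 μg/mL.
Steady-state trough Cmin,ss = C₀·f/(1−f) ≈ 2.263 × 0.2183/0.7817 ≈ 0.632 μg/mL.
Trough 0.6 μg/mL vs MEC 1 μg/mL: subtherapeutic.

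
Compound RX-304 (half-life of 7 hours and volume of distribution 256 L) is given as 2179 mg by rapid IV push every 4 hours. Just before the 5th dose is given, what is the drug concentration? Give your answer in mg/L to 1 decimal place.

f = (1/2)^(τ/t½) = (1/2)^(4/7) ≈ 0.6730.
C₀ = D/Vd = 2179/256 ≈ 8.512 mg/L.
Before the 5th dose, 4 doses have been given. Superposition: Cmin = C₀·(f + f² + … + f^4).
≈ 8.512 × (0.6730 + 0.4529 + 0.3048 + 0.2051) ≈ 8.512 × 1.6358 ≈ 13.924 mg/L.

13.9 mg/L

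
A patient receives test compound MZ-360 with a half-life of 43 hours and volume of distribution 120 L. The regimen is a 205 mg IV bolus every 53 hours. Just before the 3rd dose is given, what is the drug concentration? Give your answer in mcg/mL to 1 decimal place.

f = (1/2)^(τ/t½) = (1/2)^(53/43) ≈ 0.4256.
C₀ = D/Vd = 205/120 ≈ 1.708 mcg/mL.
Before the 3rd dose, 2 doses have been given. Superposition: Cmin = C₀·(f + f²).
≈ 1.708 × (0.4256 + 0.1811) ≈ 1.708 × 0.6067 ≈ 1.036 mcg/mL.

1.0 mcg/mL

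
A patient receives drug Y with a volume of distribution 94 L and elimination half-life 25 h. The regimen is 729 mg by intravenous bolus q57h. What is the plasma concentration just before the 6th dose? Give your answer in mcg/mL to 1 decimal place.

f = (1/2)^(τ/t½) = (1/2)^(57/25) ≈ 0.2059.
C₀ = D/Vd = 729/94 ≈ 7.755 mcg/mL.
Before the 6th dose, 5 doses have been given. Superposition: Cmin = C₀·(f + f² + … + f^5).
≈ 7.755 × (0.2059 + 0.0424 + 0.0087 + 0.0018 + 0.0004) ≈ 7.755 × 0.2592 ≈ 2.010 mcg/mL.

2.0 mcg/mL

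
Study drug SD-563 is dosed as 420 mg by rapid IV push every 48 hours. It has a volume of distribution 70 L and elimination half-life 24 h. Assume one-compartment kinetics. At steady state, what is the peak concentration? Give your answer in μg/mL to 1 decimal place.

8.0 μg/mL

The dosing interval is 2 half-lives, so f = 2^(−2) = 0.25.
At steady state, R = 1/(1 − 0.25) = 4/3.
Single-dose peak C₀ = D/Vd = 420/70 = 6 μg/mL.
Steady-state peak Cmax,ss = C₀·R = 6 × 4/3 ≈ 8.000 μg/mL.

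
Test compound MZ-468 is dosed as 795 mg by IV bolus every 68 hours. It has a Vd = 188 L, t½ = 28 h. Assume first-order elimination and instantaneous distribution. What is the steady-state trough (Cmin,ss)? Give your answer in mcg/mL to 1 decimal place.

1.0 mcg/mL

τ/t½ = 68/28 ≈ 2.4286, so fraction remaining f = (1/2)^(68/28) ≈ 0.1857.
Accumulation ratio R = 1/(1 − f) ≈ 1/0.8143 ≈ 1.2280.
Single-dose peak C₀ = D/Vd = 795/188 ≈ 4.229 mcg/mL.
Cmax,ss = C₀/(1 − f) ≈ 4.229/0.8143 ≈ 5.193 mcg/mL.
One interval later, Cmin,ss = Cmax,ss·e^(−kτ) ≈ 5.193 × 0.1857 ≈ 0.964 mcg/mL.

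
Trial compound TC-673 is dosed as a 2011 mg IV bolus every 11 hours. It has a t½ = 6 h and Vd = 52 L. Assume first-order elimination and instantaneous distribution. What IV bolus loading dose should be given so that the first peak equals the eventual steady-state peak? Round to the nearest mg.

f = (1/2)^(11/6) ≈ 0.280616; accumulation ratio R = 1/(1−f) ≈ 1.39008.
Loading dose to hit Cmax,ss on first dose: D_load = D_maint·R ≈ 2011 × 1.39008 ≈ 2795.45 mg.

2795 mg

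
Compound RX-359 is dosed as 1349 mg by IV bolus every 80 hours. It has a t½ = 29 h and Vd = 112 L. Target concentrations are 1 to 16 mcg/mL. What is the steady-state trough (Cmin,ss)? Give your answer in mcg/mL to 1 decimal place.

τ/t½ = 80/29 ≈ 2.7586, so fraction remaining f = (1/2)^(80/29) ≈ 0.1478.
Single-dose peak C₀ = D/Vd = 1349/112 ≈ 12.045 mcg/mL.
Steady-state trough Cmin,ss = C₀·f/(1−f) ≈ 12.045 × 0.1478/0.8522 ≈ 2.089 mcg/mL.
Trough 2.1 mcg/mL vs MEC 1 mcg/mL: adequate.

2.1 mcg/mL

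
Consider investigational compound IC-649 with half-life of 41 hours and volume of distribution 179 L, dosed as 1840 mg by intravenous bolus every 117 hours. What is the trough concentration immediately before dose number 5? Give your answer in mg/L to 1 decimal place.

f = (1/2)^(τ/t½) = (1/2)^(117/41) ≈ 0.1383.
C₀ = D/Vd = 1840/179 ≈ 10.279 mg/L.
Before the 5th dose, 4 doses have been given. Superposition: Cmin = C₀·(f + f² + … + f^4).
≈ 10.279 × (0.1383 + 0.0191 + 0.0026 + 0.0004) ≈ 10.279 × 0.1604 ≈ 1.649 mg/L.

1.6 mg/L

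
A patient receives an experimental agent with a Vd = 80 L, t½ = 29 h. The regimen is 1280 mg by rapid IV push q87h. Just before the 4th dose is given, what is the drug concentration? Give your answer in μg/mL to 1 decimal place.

2.3 μg/mL

f = (1/2)^(τ/t½) = (1/2)^(87/29) ≈ 0.1250.
C₀ = D/Vd = 1280/80 ≈ 16.000 μg/mL.
Before the 4th dose, 3 doses have been given. Superposition: Cmin = C₀·(f + f² + … + f^3).
≈ 16.000 × (0.1250 + 0.0156 + 0.0020) ≈ 16.000 × 0.1426 ≈ 2.282 μg/mL.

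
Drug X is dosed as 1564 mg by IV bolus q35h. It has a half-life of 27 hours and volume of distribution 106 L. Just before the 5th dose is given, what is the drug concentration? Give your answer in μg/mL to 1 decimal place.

9.9 μg/mL

f = (1/2)^(τ/t½) = (1/2)^(35/27) ≈ 0.4072.
C₀ = D/Vd = 1564/106 ≈ 14.755 μg/mL.
Before the 5th dose, 4 doses have been given. Superposition: Cmin = C₀·(f + f² + … + f^4).
≈ 14.755 × (0.4072 + 0.1658 + 0.0675 + 0.0275) ≈ 14.755 × 0.6680 ≈ 9.856 μg/mL.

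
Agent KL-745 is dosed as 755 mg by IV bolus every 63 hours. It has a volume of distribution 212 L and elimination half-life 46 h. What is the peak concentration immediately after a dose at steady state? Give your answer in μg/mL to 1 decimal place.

k = ln2/t½ = ln2/46 ≈ 0.015068 h⁻¹; fraction remaining f = e^(−kτ) = e^(−0.015068×63) ≈ 0.3870.
At steady state, accumulation factor R = 1/(1 − e^(−kτ)) ≈ 1.6313.
Each bolus raises the concentration by D/Vd = 755/212 ≈ 3.561 μg/mL.
Steady-state peak Cmax,ss = C₀·R ≈ 3.561 × 1.6313 ≈ 5.809 μg/mL.

5.8 μg/mL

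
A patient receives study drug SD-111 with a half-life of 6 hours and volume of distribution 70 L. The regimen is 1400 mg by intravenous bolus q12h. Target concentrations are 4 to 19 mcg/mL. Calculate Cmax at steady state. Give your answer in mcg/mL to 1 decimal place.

The dosing interval is 2 half-lives, so f = 2^(−2) = 0.25.
Accumulation ratio R = 1/(1 − f) = 1/0.75 = 4/3.
Single-dose peak C₀ = D/Vd = 1400/70 = 20 mcg/mL.
Steady-state peak Cmax,ss = C₀·R = 20 × 4/3 ≈ 26.667 mcg/mL.
Peak 26.7 mcg/mL vs MTC 19 mcg/mL: exceeds toxic threshold.

26.7 mcg/mL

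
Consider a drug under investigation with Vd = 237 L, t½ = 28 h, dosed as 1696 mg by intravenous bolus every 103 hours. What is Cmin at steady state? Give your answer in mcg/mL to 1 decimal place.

0.6 mcg/mL

τ/t½ = 103/28 ≈ 3.6786, so fraction remaining f = (1/2)^(103/28) ≈ 0.0781.
Accumulation ratio R = 1/(1 − f) ≈ 1/0.9219 ≈ 1.0847.
Single-dose peak C₀ = D/Vd = 1696/237 ≈ 7.156 mcg/mL.
Cmax,ss = C₀/(1 − f) ≈ 7.156/0.9219 ≈ 7.762 mcg/mL.
One interval later, Cmin,ss = Cmax,ss·e^(−kτ) ≈ 7.762 × 0.0781 ≈ 0.606 mcg/mL.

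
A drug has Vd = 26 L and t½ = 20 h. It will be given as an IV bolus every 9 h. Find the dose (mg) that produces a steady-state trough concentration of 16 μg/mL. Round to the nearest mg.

152 mg

τ/t½ = 9/20 ≈ 0.45, so f = (1/2)^(9/20) ≈ 0.732043.
Cmin,ss = (D/Vd)·f/(1−f), so D = Cmin,ss·Vd·(1−f)/f.
D = 16 × 26 × (1−f)/f ≈ 16 × 26 × 0.36604 ≈ 152.27 mg.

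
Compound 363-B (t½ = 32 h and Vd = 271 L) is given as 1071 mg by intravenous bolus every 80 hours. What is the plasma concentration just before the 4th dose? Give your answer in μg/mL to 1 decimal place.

0.8 μg/mL

f = (1/2)^(τ/t½) = (1/2)^(80/32) ≈ 0.1768.
C₀ = D/Vd = 1071/271 ≈ 3.952 μg/mL.
Before the 4th dose, 3 doses have been given. Superposition: Cmin = C₀·(f + f² + … + f^3).
≈ 3.952 × (0.1768 + 0.0313 + 0.0055) ≈ 3.952 × 0.2136 ≈ 0.844 μg/mL.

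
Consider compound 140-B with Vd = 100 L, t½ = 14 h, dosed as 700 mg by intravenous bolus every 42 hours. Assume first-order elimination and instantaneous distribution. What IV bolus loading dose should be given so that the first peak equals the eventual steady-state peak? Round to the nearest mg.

f = (1/2)^(42/14) ≈ 0.125000; accumulation ratio R = 1/(1−f) ≈ 1.14286.
Loading dose to hit Cmax,ss on first dose: D_load = D_maint·R ≈ 700 × 1.14286 ≈ 800.00 mg.

800 mg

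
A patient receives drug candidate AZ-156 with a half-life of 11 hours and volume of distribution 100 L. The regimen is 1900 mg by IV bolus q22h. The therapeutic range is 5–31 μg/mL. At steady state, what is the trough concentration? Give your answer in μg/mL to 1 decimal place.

The dosing interval is 2 half-lives, so f = 2^(−2) = 0.25.
At steady state, R = 1/(1 − 0.25) = 4/3.
Single-dose peak C₀ = D/Vd = 1900/100 = 19 μg/mL.
Steady-state peak Cmax,ss = C₀·R = 19 × 4/3 ≈ 25.333 μg/mL.
Steady-state trough Cmin,ss = Cmax,ss·f ≈ 25.333 × 0.25 ≈ 6.333 μg/mL.
Trough 6.3 μg/mL vs MEC 5 μg/mL: adequate.

6.3 μg/mL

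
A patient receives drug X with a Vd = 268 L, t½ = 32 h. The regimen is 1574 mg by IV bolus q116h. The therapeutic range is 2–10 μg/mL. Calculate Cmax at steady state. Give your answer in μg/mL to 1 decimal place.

τ/t½ = 116/32 ≈ 3.625, so fraction remaining f = (1/2)^(116/32) ≈ 0.0811.
Accumulation ratio R = 1/(1 − f) ≈ 1/0.9189 ≈ 1.0883.
Single-dose peak C₀ = D/Vd = 1574/268 ≈ 5.873 μg/mL.
Steady-state peak Cmax,ss = C₀·R ≈ 5.873 × 1.0883 ≈ 6.392 μg/mL.
Peak 6.4 μg/mL vs MTC 10 μg/mL: below toxic threshold.

6.4 μg/mL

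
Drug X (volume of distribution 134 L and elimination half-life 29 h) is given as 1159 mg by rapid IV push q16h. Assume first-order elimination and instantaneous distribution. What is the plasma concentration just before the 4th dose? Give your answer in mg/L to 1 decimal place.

f = (1/2)^(τ/t½) = (1/2)^(16/29) ≈ 0.6822.
C₀ = D/Vd = 1159/134 ≈ 8.649 mg/L.
Before the 4th dose, 3 doses have been given. Superposition: Cmin = C₀·(f + f² + … + f^3).
≈ 8.649 × (0.6822 + 0.4654 + 0.3175) ≈ 8.649 × 1.4651 ≈ 12.672 mg/L.

12.7 mg/L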